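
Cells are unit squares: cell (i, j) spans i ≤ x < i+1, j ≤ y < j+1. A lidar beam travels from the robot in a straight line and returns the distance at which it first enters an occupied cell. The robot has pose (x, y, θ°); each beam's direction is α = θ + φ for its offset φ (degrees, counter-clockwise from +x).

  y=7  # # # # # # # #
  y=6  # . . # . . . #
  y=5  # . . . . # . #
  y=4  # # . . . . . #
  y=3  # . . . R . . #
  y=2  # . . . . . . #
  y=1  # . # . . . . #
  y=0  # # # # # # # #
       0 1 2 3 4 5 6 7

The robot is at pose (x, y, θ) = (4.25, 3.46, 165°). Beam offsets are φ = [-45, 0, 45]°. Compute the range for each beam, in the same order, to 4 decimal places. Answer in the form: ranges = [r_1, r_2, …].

beam 1: φ=-45°, α=120°
  dir = (cos 120°, sin 120°) = (-0.5000, 0.8660); from cell (4,3)
  next x-line at t=0.5000, next y-line at t=0.6235; Δt_x=2.0000, Δt_y=1.1547
    x: enter (3,3) at t=0.5000
    y: enter (3,4) at t=0.6235
    y: enter (3,5) at t=1.7782
    x: enter (2,5) at t=2.5000
    y: enter (2,6) at t=2.9329
    y: enter (2,7) at t=4.0876 ← occupied
  → r_1 = 4.0876
beam 2: φ=0°, α=165°
  dir = (cos 165°, sin 165°) = (-0.9659, 0.2588); from cell (4,3)
  next x-line at t=0.2588, next y-line at t=2.0864; Δt_x=1.0353, Δt_y=3.8637
    x: enter (3,3) at t=0.2588
    x: enter (2,3) at t=1.2941
    y: enter (2,4) at t=2.0864
    x: enter (1,4) at t=2.3294 ← occupied
  → r_2 = 2.3294
beam 3: φ=45°, α=210°
  dir = (cos 210°, sin 210°) = (-0.8660, -0.5000); from cell (4,3)
  next x-line at t=0.2887, next y-line at t=0.9200; Δt_x=1.1547, Δt_y=2.0000
    x: enter (3,3) at t=0.2887
    y: enter (3,2) at t=0.9200
    x: enter (2,2) at t=1.4434
    x: enter (1,2) at t=2.5981
    y: enter (1,1) at t=2.9200
    x: enter (0,1) at t=3.7528 ← occupied
  → r_3 = 3.7528

ranges = [4.0876, 2.3294, 3.7528]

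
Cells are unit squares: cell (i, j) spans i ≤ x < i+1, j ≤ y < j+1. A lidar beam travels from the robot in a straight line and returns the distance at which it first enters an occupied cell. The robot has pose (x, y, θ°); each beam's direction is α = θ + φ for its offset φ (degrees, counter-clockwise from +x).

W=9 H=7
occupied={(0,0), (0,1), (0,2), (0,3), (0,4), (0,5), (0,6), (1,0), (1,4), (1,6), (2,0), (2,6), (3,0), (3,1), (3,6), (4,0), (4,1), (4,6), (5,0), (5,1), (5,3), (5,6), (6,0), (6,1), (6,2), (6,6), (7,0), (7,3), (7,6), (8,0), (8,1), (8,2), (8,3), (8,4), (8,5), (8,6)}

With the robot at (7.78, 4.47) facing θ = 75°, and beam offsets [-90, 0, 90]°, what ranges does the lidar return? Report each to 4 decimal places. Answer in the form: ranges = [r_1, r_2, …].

ranges = [0.2278, 0.8500, 5.9115]

beam 1: φ=-90°, α=345°
  cosα=0.9659 sinα=-0.2588 | (7,4) | tMaxX 0.2278 tMaxY 1.8159 | tΔX 1.0353 tΔY 3.8637
    t=0.2278 [x] (8,4) — stop
  → r_1 = 0.2278
beam 2: φ=0°, α=75°
  cosα=0.2588 sinα=0.9659 | (7,4) | tMaxX 0.8500 tMaxY 0.5487 | tΔX 3.8637 tΔY 1.0353
    t=0.5487 [y] (7,5)
    t=0.8500 [x] (8,5) — stop
  → r_2 = 0.8500
beam 3: φ=90°, α=165°
  cosα=-0.9659 sinα=0.2588 | (7,4) | tMaxX 0.8075 tMaxY 2.0478 | tΔX 1.0353 tΔY 3.8637
    t=0.8075 [x] (6,4)
    t=1.8428 [x] (5,4)
    t=2.0478 [y] (5,5)
    t=2.8781 [x] (4,5)
    t=3.9133 [x] (3,5)
    t=4.9486 [x] (2,5)
    t=5.9115 [y] (2,6) — stop
  → r_3 = 5.9115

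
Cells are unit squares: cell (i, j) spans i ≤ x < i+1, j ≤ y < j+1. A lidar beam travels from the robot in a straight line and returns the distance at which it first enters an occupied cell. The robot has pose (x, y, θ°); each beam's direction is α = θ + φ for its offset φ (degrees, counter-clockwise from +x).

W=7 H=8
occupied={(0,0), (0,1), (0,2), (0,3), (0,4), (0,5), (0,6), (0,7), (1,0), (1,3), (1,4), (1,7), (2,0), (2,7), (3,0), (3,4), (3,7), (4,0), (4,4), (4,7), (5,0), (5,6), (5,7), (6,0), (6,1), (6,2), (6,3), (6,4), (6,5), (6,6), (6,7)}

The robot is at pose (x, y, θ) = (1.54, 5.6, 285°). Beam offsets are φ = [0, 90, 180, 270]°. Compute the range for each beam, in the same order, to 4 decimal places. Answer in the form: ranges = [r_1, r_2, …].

beam 1: φ=0°, α=285°
  cosα=0.2588 sinα=-0.9659 | (1,5) | tMaxX 1.7773 tMaxY 0.6212 | tΔX 3.8637 tΔY 1.0353
    t=0.6212 [y] (1,4) — stop
  → r_1 = 0.6212
beam 2: φ=90°, α=15°
  cosα=0.9659 sinα=0.2588 | (1,5) | tMaxX 0.4762 tMaxY 1.5455 | tΔX 1.0353 tΔY 3.8637
    t=0.4762 [x] (2,5)
    t=1.5115 [x] (3,5)
    t=1.5455 [y] (3,6)
    t=2.5468 [x] (4,6)
    t=3.5821 [x] (5,6) — stop
  → r_2 = 3.5821
beam 3: φ=180°, α=105°
  cosα=-0.2588 sinα=0.9659 | (1,5) | tMaxX 2.0864 tMaxY 0.4141 | tΔX 3.8637 tΔY 1.0353
    t=0.4141 [y] (1,6)
    t=1.4494 [y] (1,7) — stop
  → r_3 = 1.4494
beam 4: φ=270°, α=195°
  cosα=-0.9659 sinα=-0.2588 | (1,5) | tMaxX 0.5590 tMaxY 2.3182 | tΔX 1.0353 tΔY 3.8637
    t=0.5590 [x] (0,5) — stop
  → r_4 = 0.5590

ranges = [0.6212, 3.5821, 1.4494, 0.5590]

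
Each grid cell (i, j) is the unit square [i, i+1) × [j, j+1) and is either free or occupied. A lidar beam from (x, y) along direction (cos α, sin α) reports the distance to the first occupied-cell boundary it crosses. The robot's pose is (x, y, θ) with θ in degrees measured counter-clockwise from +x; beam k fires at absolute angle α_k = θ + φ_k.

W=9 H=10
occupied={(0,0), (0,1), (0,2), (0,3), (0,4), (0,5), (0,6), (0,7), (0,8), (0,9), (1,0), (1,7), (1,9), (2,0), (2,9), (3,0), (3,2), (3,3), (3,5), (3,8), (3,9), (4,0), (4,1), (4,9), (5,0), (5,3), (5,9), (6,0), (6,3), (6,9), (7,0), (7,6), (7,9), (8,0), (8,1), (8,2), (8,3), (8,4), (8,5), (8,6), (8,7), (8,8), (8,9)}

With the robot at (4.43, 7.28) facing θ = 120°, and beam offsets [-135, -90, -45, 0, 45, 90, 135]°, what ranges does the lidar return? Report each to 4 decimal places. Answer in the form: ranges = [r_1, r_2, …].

beam 1: φ=-135°, α=345°
  cosα=0.9659 sinα=-0.2588 | (4,7) | tMaxX 0.5901 tMaxY 1.0818 | tΔX 1.0353 tΔY 3.8637
    t=0.5901 [x] (5,7)
    t=1.0818 [y] (5,6)
    t=1.6254 [x] (6,6)
    t=2.6607 [x] (7,6) — stop
  → r_1 = 2.6607
beam 2: φ=-90°, α=30°
  cosα=0.8660 sinα=0.5000 | (4,7) | tMaxX 0.6582 tMaxY 1.4400 | tΔX 1.1547 tΔY 2.0000
    t=0.6582 [x] (5,7)
    t=1.4400 [y] (5,8)
    t=1.8129 [x] (6,8)
    t=2.9676 [x] (7,8)
    t=3.4400 [y] (7,9) — stop
  → r_2 = 3.4400
beam 3: φ=-45°, α=75°
  cosα=0.2588 sinα=0.9659 | (4,7) | tMaxX 2.2023 tMaxY 0.7454 | tΔX 3.8637 tΔY 1.0353
    t=0.7454 [y] (4,8)
    t=1.7807 [y] (4,9) — stop
  → r_3 = 1.7807
beam 4: φ=0°, α=120°
  cosα=-0.5000 sinα=0.8660 | (4,7) | tMaxX 0.8600 tMaxY 0.8314 | tΔX 2.0000 tΔY 1.1547
    t=0.8314 [y] (4,8)
    t=0.8600 [x] (3,8) — stop
  → r_4 = 0.8600
beam 5: φ=45°, α=165°
  cosα=-0.9659 sinα=0.2588 | (4,7) | tMaxX 0.4452 tMaxY 2.7819 | tΔX 1.0353 tΔY 3.8637
    t=0.4452 [x] (3,7)
    t=1.4804 [x] (2,7)
    t=2.5157 [x] (1,7) — stop
  → r_5 = 2.5157
beam 6: φ=90°, α=210°
  cosα=-0.8660 sinα=-0.5000 | (4,7) | tMaxX 0.4965 tMaxY 0.5600 | tΔX 1.1547 tΔY 2.0000
    t=0.4965 [x] (3,7)
    t=0.5600 [y] (3,6)
    t=1.6512 [x] (2,6)
    t=2.5600 [y] (2,5)
    t=2.8059 [x] (1,5)
    t=3.9606 [x] (0,5) — stop
  → r_6 = 3.9606
beam 7: φ=135°, α=255°
  cosα=-0.2588 sinα=-0.9659 | (4,7) | tMaxX 1.6614 tMaxY 0.2899 | tΔX 3.8637 tΔY 1.0353
    t=0.2899 [y] (4,6)
    t=1.3252 [y] (4,5)
    t=1.6614 [x] (3,5) — stop
  → r_7 = 1.6614

ranges = [2.6607, 3.4400, 1.7807, 0.8600, 2.5157, 3.9606, 1.6614]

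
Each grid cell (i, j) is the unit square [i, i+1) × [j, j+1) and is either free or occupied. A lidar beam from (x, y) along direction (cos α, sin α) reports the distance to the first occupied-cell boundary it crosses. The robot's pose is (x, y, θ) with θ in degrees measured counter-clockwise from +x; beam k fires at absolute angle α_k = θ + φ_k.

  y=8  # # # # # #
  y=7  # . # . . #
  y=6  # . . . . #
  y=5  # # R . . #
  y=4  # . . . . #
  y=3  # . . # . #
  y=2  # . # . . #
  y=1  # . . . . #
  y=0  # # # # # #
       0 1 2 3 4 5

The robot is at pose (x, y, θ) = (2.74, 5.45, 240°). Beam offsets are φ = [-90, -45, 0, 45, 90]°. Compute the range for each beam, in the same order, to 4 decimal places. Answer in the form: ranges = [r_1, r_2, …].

ranges = [0.8545, 0.7661, 3.4800, 1.5012, 2.6096]

beam 1: φ=-90°, α=150°
  direction (-0.8660, 0.5000); cell (2,5); t to first gridline: x 0.8545, y 1.1000 (then +1.1547 / +2.0000)
    (1,5) via x @ 0.8545  # hit
  → r_1 = 0.8545
beam 2: φ=-45°, α=195°
  direction (-0.9659, -0.2588); cell (2,5); t to first gridline: x 0.7661, y 1.7387 (then +1.0353 / +3.8637)
    (1,5) via x @ 0.7661  # hit
  → r_2 = 0.7661
beam 3: φ=0°, α=240°
  direction (-0.5000, -0.8660); cell (2,5); t to first gridline: x 1.4800, y 0.5196 (then +2.0000 / +1.1547)
    (2,4) via y @ 0.5196
    (1,4) via x @ 1.4800
    (1,3) via y @ 1.6743
    (1,2) via y @ 2.8290
    (0,2) via x @ 3.4800  # hit
  → r_3 = 3.4800
beam 4: φ=45°, α=285°
  direction (0.2588, -0.9659); cell (2,5); t to first gridline: x 1.0046, y 0.4659 (then +3.8637 / +1.0353)
    (2,4) via y @ 0.4659
    (3,4) via x @ 1.0046
    (3,3) via y @ 1.5012  # hit
  → r_4 = 1.5012
beam 5: φ=90°, α=330°
  direction (0.8660, -0.5000); cell (2,5); t to first gridline: x 0.3002, y 0.9000 (then +1.1547 / +2.0000)
    (3,5) via x @ 0.3002
    (3,4) via y @ 0.9000
    (4,4) via x @ 1.4549
    (5,4) via x @ 2.6096  # hit
  → r_5 = 2.6096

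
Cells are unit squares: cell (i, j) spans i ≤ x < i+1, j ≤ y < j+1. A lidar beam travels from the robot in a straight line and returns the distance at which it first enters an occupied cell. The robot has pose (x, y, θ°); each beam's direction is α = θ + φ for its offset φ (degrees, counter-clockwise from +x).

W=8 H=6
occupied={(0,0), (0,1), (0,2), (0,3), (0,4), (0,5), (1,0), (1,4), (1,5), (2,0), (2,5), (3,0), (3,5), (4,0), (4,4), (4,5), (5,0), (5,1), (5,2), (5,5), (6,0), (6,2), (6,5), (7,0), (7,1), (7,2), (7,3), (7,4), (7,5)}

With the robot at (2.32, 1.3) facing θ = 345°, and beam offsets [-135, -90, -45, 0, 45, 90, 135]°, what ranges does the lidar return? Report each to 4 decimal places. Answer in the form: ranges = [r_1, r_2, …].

ranges = [0.6000, 0.3106, 0.3464, 1.1591, 3.0946, 3.8305, 2.6400]

beam 1: φ=-135°, α=210°
  dir = (cos 210°, sin 210°) = (-0.8660, -0.5000); from cell (2,1)
  next x-line at t=0.3695, next y-line at t=0.6000; Δt_x=1.1547, Δt_y=2.0000
    x: enter (1,1) at t=0.3695
    y: enter (1,0) at t=0.6000 ← occupied
  → r_1 = 0.6000
beam 2: φ=-90°, α=255°
  dir = (cos 255°, sin 255°) = (-0.2588, -0.9659); from cell (2,1)
  next x-line at t=1.2364, next y-line at t=0.3106; Δt_x=3.8637, Δt_y=1.0353
    y: enter (2,0) at t=0.3106 ← occupied
  → r_2 = 0.3106
beam 3: φ=-45°, α=300°
  dir = (cos 300°, sin 300°) = (0.5000, -0.8660); from cell (2,1)
  next x-line at t=1.3600, next y-line at t=0.3464; Δt_x=2.0000, Δt_y=1.1547
    y: enter (2,0) at t=0.3464 ← occupied
  → r_3 = 0.3464
beam 4: φ=0°, α=345°
  dir = (cos 345°, sin 345°) = (0.9659, -0.2588); from cell (2,1)
  next x-line at t=0.7040, next y-line at t=1.1591; Δt_x=1.0353, Δt_y=3.8637
    x: enter (3,1) at t=0.7040
    y: enter (3,0) at t=1.1591 ← occupied
  → r_4 = 1.1591
beam 5: φ=45°, α=30°
  dir = (cos 30°, sin 30°) = (0.8660, 0.5000); from cell (2,1)
  next x-line at t=0.7852, next y-line at t=1.4000; Δt_x=1.1547, Δt_y=2.0000
    x: enter (3,1) at t=0.7852
    y: enter (3,2) at t=1.4000
    x: enter (4,2) at t=1.9399
    x: enter (5,2) at t=3.0946 ← occupied
  → r_5 = 3.0946
beam 6: φ=90°, α=75°
  dir = (cos 75°, sin 75°) = (0.2588, 0.9659); from cell (2,1)
  next x-line at t=2.6273, next y-line at t=0.7247; Δt_x=3.8637, Δt_y=1.0353
    y: enter (2,2) at t=0.7247
    y: enter (2,3) at t=1.7600
    x: enter (3,3) at t=2.6273
    y: enter (3,4) at t=2.7952
    y: enter (3,5) at t=3.8305 ← occupied
  → r_6 = 3.8305
beam 7: φ=135°, α=120°
  dir = (cos 120°, sin 120°) = (-0.5000, 0.8660); from cell (2,1)
  next x-line at t=0.6400, next y-line at t=0.8083; Δt_x=2.0000, Δt_y=1.1547
    x: enter (1,1) at t=0.6400
    y: enter (1,2) at t=0.8083
    y: enter (1,3) at t=1.9630
    x: enter (0,3) at t=2.6400 ← occupied
  → r_7 = 2.6400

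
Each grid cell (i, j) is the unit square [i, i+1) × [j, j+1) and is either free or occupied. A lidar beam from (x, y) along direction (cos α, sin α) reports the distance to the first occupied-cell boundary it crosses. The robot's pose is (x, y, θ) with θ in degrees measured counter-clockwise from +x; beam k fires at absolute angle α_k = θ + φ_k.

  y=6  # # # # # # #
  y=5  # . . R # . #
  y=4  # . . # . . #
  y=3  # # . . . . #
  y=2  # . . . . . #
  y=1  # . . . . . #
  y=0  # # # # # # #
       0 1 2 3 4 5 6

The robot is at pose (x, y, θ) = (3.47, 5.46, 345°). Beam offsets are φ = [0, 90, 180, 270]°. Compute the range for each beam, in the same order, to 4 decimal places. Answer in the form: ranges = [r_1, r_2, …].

ranges = [0.5487, 0.5590, 2.0864, 0.4762]

beam 1: φ=0°, α=345°
  cosα=0.9659 sinα=-0.2588 | (3,5) | tMaxX 0.5487 tMaxY 1.7773 | tΔX 1.0353 tΔY 3.8637
    t=0.5487 [x] (4,5) — stop
  → r_1 = 0.5487
beam 2: φ=90°, α=75°
  cosα=0.2588 sinα=0.9659 | (3,5) | tMaxX 2.0478 tMaxY 0.5590 | tΔX 3.8637 tΔY 1.0353
    t=0.5590 [y] (3,6) — stop
  → r_2 = 0.5590
beam 3: φ=180°, α=165°
  cosα=-0.9659 sinα=0.2588 | (3,5) | tMaxX 0.4866 tMaxY 2.0864 | tΔX 1.0353 tΔY 3.8637
    t=0.4866 [x] (2,5)
    t=1.5219 [x] (1,5)
    t=2.0864 [y] (1,6) — stop
  → r_3 = 2.0864
beam 4: φ=270°, α=255°
  cosα=-0.2588 sinα=-0.9659 | (3,5) | tMaxX 1.8159 tMaxY 0.4762 | tΔX 3.8637 tΔY 1.0353
    t=0.4762 [y] (3,4) — stop
  → r_4 = 0.4762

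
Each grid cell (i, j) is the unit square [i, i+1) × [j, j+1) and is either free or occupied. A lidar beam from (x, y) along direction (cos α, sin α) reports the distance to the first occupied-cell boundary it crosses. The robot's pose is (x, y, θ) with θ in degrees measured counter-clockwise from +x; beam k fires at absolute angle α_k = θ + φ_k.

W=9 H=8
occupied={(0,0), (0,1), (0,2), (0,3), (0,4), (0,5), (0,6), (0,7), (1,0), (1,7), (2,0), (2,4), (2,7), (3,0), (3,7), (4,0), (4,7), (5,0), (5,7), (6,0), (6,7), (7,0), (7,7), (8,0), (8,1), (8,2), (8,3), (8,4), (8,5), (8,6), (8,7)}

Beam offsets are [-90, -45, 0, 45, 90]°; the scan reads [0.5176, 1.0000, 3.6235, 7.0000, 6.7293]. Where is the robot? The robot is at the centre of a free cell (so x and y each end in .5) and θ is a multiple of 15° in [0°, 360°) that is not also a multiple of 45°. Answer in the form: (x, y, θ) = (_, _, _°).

(x, y, θ) = (7.5, 3.5, 105°)

Enumerate (i+0.5, j+0.5, θ) over the 41 free cells and 16 admissible headings. For each, cast all 5 beams and compare to the given ranges.
  (6.5, 6.5, 165°): beam 2 = 0.5774 ≠ 1.0000 ✗
  (3.5, 5.5, 150°): beam 1 = 1.7321 ≠ 0.5176 ✗
  (5.5, 3.5, 75°): beam 1 = 2.5882 ≠ 0.5176 ✗
  (4.5, 1.5, 60°): beam 1 = 1.0000 ≠ 0.5176 ✗
  …
  (7.5, 3.5, 105°): r_1=0.5176, r_2=1.0000, r_3=3.6235, r_4=7.0000, r_5=6.7293 — all match ✓
Only this pose fits every beam.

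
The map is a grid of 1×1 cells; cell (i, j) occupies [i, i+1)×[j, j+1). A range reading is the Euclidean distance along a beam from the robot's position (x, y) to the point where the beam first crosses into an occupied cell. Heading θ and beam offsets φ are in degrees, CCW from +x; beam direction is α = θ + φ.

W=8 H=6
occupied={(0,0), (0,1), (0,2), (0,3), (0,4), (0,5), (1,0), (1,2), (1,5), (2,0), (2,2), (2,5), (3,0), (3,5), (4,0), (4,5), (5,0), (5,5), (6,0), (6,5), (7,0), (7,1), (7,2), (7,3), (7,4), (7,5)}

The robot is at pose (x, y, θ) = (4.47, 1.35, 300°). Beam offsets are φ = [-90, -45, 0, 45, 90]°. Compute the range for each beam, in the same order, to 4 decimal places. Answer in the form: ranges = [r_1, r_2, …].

beam 1: φ=-90°, α=210°
  d=(-0.8660,-0.5000)  start (4,1)  tX=0.5427 tY=0.7000  stride 1/|dx|=1.1547 1/|dy|=2.0000
    cross x-line → (3,1), t=0.5427
    cross y-line → (3,0), t=0.7000 (wall)
  → r_1 = 0.7000
beam 2: φ=-45°, α=255°
  d=(-0.2588,-0.9659)  start (4,1)  tX=1.8159 tY=0.3623  stride 1/|dx|=3.8637 1/|dy|=1.0353
    cross y-line → (4,0), t=0.3623 (wall)
  → r_2 = 0.3623
beam 3: φ=0°, α=300°
  d=(0.5000,-0.8660)  start (4,1)  tX=1.0600 tY=0.4041  stride 1/|dx|=2.0000 1/|dy|=1.1547
    cross y-line → (4,0), t=0.4041 (wall)
  → r_3 = 0.4041
beam 4: φ=45°, α=345°
  d=(0.9659,-0.2588)  start (4,1)  tX=0.5487 tY=1.3523  stride 1/|dx|=1.0353 1/|dy|=3.8637
    cross x-line → (5,1), t=0.5487
    cross y-line → (5,0), t=1.3523 (wall)
  → r_4 = 1.3523
beam 5: φ=90°, α=30°
  d=(0.8660,0.5000)  start (4,1)  tX=0.6120 tY=1.3000  stride 1/|dx|=1.1547 1/|dy|=2.0000
    cross x-line → (5,1), t=0.6120
    cross y-line → (5,2), t=1.3000
    cross x-line → (6,2), t=1.7667
    cross x-line → (7,2), t=2.9214 (wall)
  → r_5 = 2.9214

ranges = [0.7000, 0.3623, 0.4041, 1.3523, 2.9214]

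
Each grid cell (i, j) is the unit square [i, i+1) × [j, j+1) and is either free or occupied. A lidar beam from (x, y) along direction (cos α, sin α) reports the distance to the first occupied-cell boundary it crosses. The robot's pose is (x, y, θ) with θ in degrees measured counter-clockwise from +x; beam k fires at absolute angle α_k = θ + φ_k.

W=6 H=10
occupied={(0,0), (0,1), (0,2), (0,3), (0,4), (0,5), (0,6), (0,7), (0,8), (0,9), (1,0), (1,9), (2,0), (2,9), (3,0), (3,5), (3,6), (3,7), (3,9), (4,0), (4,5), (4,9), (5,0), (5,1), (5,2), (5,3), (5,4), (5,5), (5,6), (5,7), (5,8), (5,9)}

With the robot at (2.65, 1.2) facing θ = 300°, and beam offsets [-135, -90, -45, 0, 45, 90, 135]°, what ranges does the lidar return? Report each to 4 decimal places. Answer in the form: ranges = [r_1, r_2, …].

beam 1: φ=-135°, α=165°
  cosα=-0.9659 sinα=0.2588 | (2,1) | tMaxX 0.6729 tMaxY 3.0910 | tΔX 1.0353 tΔY 3.8637
    t=0.6729 [x] (1,1)
    t=1.7082 [x] (0,1) — stop
  → r_1 = 1.7082
beam 2: φ=-90°, α=210°
  cosα=-0.8660 sinα=-0.5000 | (2,1) | tMaxX 0.7506 tMaxY 0.4000 | tΔX 1.1547 tΔY 2.0000
    t=0.4000 [y] (2,0) — stop
  → r_2 = 0.4000
beam 3: φ=-45°, α=255°
  cosα=-0.2588 sinα=-0.9659 | (2,1) | tMaxX 2.5114 tMaxY 0.2071 | tΔX 3.8637 tΔY 1.0353
    t=0.2071 [y] (2,0) — stop
  → r_3 = 0.2071
beam 4: φ=0°, α=300°
  cosα=0.5000 sinα=-0.8660 | (2,1) | tMaxX 0.7000 tMaxY 0.2309 | tΔX 2.0000 tΔY 1.1547
    t=0.2309 [y] (2,0) — stop
  → r_4 = 0.2309
beam 5: φ=45°, α=345°
  cosα=0.9659 sinα=-0.2588 | (2,1) | tMaxX 0.3623 tMaxY 0.7727 | tΔX 1.0353 tΔY 3.8637
    t=0.3623 [x] (3,1)
    t=0.7727 [y] (3,0) — stop
  → r_5 = 0.7727
beam 6: φ=90°, α=30°
  cosα=0.8660 sinα=0.5000 | (2,1) | tMaxX 0.4041 tMaxY 1.6000 | tΔX 1.1547 tΔY 2.0000
    t=0.4041 [x] (3,1)
    t=1.5588 [x] (4,1)
    t=1.6000 [y] (4,2)
    t=2.7135 [x] (5,2) — stop
  → r_6 = 2.7135
beam 7: φ=135°, α=75°
  cosα=0.2588 sinα=0.9659 | (2,1) | tMaxX 1.3523 tMaxY 0.8282 | tΔX 3.8637 tΔY 1.0353
    t=0.8282 [y] (2,2)
    t=1.3523 [x] (3,2)
    t=1.8635 [y] (3,3)
    t=2.8988 [y] (3,4)
    t=3.9340 [y] (3,5) — stop
  → r_7 = 3.9340

ranges = [1.7082, 0.4000, 0.2071, 0.2309, 0.7727, 2.7135, 3.9340]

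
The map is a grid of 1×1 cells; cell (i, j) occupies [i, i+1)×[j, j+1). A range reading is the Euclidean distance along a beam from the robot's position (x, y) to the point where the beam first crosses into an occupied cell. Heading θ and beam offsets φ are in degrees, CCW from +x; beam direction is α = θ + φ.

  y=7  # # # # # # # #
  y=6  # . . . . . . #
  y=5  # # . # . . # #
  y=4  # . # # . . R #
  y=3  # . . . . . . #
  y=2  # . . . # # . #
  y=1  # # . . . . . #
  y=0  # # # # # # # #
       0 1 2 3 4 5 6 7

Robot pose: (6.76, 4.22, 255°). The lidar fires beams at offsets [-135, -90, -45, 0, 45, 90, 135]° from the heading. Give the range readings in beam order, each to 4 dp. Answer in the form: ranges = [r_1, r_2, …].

ranges = [0.9007, 2.8574, 2.4400, 3.3336, 0.4800, 0.2485, 0.2771]

beam 1: φ=-135°, α=120°
  d=(-0.5000,0.8660)  start (6,4)  tX=1.5200 tY=0.9007  stride 1/|dx|=2.0000 1/|dy|=1.1547
    cross y-line → (6,5), t=0.9007 (wall)
  → r_1 = 0.9007
beam 2: φ=-90°, α=165°
  d=(-0.9659,0.2588)  start (6,4)  tX=0.7868 tY=3.0137  stride 1/|dx|=1.0353 1/|dy|=3.8637
    cross x-line → (5,4), t=0.7868
    cross x-line → (4,4), t=1.8221
    cross x-line → (3,4), t=2.8574 (wall)
  → r_2 = 2.8574
beam 3: φ=-45°, α=210°
  d=(-0.8660,-0.5000)  start (6,4)  tX=0.8776 tY=0.4400  stride 1/|dx|=1.1547 1/|dy|=2.0000
    cross y-line → (6,3), t=0.4400
    cross x-line → (5,3), t=0.8776
    cross x-line → (4,3), t=2.0323
    cross y-line → (4,2), t=2.4400 (wall)
  → r_3 = 2.4400
beam 4: φ=0°, α=255°
  d=(-0.2588,-0.9659)  start (6,4)  tX=2.9364 tY=0.2278  stride 1/|dx|=3.8637 1/|dy|=1.0353
    cross y-line → (6,3), t=0.2278
    cross y-line → (6,2), t=1.2630
    cross y-line → (6,1), t=2.2983
    cross x-line → (5,1), t=2.9364
    cross y-line → (5,0), t=3.3336 (wall)
  → r_4 = 3.3336
beam 5: φ=45°, α=300°
  d=(0.5000,-0.8660)  start (6,4)  tX=0.4800 tY=0.2540  stride 1/|dx|=2.0000 1/|dy|=1.1547
    cross y-line → (6,3), t=0.2540
    cross x-line → (7,3), t=0.4800 (wall)
  → r_5 = 0.4800
beam 6: φ=90°, α=345°
  d=(0.9659,-0.2588)  start (6,4)  tX=0.2485 tY=0.8500  stride 1/|dx|=1.0353 1/|dy|=3.8637
    cross x-line → (7,4), t=0.2485 (wall)
  → r_6 = 0.2485
beam 7: φ=135°, α=30°
  d=(0.8660,0.5000)  start (6,4)  tX=0.2771 tY=1.5600  stride 1/|dx|=1.1547 1/|dy|=2.0000
    cross x-line → (7,4), t=0.2771 (wall)
  → r_7 = 0.2771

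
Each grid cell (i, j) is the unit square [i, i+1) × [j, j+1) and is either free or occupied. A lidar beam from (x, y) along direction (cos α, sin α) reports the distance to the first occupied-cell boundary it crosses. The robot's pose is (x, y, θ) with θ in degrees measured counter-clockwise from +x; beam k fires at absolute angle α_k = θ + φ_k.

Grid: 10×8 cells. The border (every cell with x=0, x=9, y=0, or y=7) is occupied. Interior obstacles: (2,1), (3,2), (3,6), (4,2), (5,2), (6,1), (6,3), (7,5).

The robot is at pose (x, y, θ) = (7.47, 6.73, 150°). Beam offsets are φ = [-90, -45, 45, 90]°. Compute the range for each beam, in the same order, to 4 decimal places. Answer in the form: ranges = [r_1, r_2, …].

beam 1: φ=-90°, α=60°
  d=(0.5000,0.8660)  start (7,6)  tX=1.0600 tY=0.3118  stride 1/|dx|=2.0000 1/|dy|=1.1547
    cross y-line → (7,7), t=0.3118 (wall)
  → r_1 = 0.3118
beam 2: φ=-45°, α=105°
  d=(-0.2588,0.9659)  start (7,6)  tX=1.8159 tY=0.2795  stride 1/|dx|=3.8637 1/|dy|=1.0353
    cross y-line → (7,7), t=0.2795 (wall)
  → r_2 = 0.2795
beam 3: φ=45°, α=195°
  d=(-0.9659,-0.2588)  start (7,6)  tX=0.4866 tY=2.8205  stride 1/|dx|=1.0353 1/|dy|=3.8637
    cross x-line → (6,6), t=0.4866
    cross x-line → (5,6), t=1.5219
    cross x-line → (4,6), t=2.5571
    cross y-line → (4,5), t=2.8205
    cross x-line → (3,5), t=3.5924
    cross x-line → (2,5), t=4.6277
    cross x-line → (1,5), t=5.6630
    cross y-line → (1,4), t=6.6842
    cross x-line → (0,4), t=6.6982 (wall)
  → r_3 = 6.6982
beam 4: φ=90°, α=240°
  d=(-0.5000,-0.8660)  start (7,6)  tX=0.9400 tY=0.8429  stride 1/|dx|=2.0000 1/|dy|=1.1547
    cross y-line → (7,5), t=0.8429 (wall)
  → r_4 = 0.8429

ranges = [0.3118, 0.2795, 6.6982, 0.8429]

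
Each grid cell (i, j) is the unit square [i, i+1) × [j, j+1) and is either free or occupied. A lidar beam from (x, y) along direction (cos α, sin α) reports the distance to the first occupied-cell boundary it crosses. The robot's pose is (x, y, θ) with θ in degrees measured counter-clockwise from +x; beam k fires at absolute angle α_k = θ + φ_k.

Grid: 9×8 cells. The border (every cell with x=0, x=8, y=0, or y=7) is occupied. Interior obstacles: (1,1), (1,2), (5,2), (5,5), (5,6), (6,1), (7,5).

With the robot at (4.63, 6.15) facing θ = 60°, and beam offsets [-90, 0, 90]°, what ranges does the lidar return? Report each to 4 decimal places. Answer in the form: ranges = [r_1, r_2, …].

ranges = [0.4272, 0.7400, 1.7000]

beam 1: φ=-90°, α=330°
  dir = (cos 330°, sin 330°) = (0.8660, -0.5000); from cell (4,6)
  next x-line at t=0.4272, next y-line at t=0.3000; Δt_x=1.1547, Δt_y=2.0000
    y: enter (4,5) at t=0.3000
    x: enter (5,5) at t=0.4272 ← occupied
  → r_1 = 0.4272
beam 2: φ=0°, α=60°
  dir = (cos 60°, sin 60°) = (0.5000, 0.8660); from cell (4,6)
  next x-line at t=0.7400, next y-line at t=0.9815; Δt_x=2.0000, Δt_y=1.1547
    x: enter (5,6) at t=0.7400 ← occupied
  → r_2 = 0.7400
beam 3: φ=90°, α=150°
  dir = (cos 150°, sin 150°) = (-0.8660, 0.5000); from cell (4,6)
  next x-line at t=0.7275, next y-line at t=1.7000; Δt_x=1.1547, Δt_y=2.0000
    x: enter (3,6) at t=0.7275
    y: enter (3,7) at t=1.7000 ← occupied
  → r_3 = 1.7000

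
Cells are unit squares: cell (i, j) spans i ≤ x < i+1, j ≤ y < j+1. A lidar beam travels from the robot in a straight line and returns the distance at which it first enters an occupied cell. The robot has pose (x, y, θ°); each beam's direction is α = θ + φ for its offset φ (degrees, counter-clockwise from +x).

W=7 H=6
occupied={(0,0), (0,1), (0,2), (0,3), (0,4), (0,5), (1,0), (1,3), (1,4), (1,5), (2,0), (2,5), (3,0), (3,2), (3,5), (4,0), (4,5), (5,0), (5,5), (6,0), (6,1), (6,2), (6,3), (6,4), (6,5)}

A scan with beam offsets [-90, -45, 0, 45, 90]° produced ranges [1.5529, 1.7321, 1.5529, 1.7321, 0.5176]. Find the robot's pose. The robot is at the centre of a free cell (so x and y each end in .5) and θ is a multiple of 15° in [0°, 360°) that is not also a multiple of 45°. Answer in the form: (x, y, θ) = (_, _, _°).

(x, y, θ) = (2.5, 2.5, 255°)

The pose lattice has 17·16 = 272 candidates. Test each by forward raycasting.
  (4.5, 2.5, 105°): beam 2 = 2.8868 ≠ 1.7321 ✗
  (4.5, 2.5, 300°): beam 1 = 0.5774 ≠ 1.5529 ✗
  (3.5, 4.5, 285°): beam 2 = 4.0415 ≠ 1.7321 ✗
  (5.5, 4.5, 105°): beam 1 = 0.5176 ≠ 1.5529 ✗
  …
  (2.5, 2.5, 255°): r_1=1.5529, r_2=1.7321, r_3=1.5529, r_4=1.7321, r_5=0.5176 — all match ✓
No second candidate reproduces the full scan.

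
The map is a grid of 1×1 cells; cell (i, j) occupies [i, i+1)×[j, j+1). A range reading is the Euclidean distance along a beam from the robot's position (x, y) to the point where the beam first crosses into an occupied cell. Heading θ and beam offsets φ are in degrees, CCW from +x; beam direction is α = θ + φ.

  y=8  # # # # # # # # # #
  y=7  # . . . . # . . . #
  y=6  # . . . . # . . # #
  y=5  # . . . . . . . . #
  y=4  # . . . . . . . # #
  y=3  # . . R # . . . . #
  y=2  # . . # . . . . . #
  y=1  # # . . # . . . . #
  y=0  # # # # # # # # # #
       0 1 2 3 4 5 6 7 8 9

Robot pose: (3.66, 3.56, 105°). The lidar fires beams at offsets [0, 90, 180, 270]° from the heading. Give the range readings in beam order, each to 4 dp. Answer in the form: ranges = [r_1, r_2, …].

beam 1: φ=0°, α=105°
  dir = (cos 105°, sin 105°) = (-0.2588, 0.9659); from cell (3,3)
  next x-line at t=2.5500, next y-line at t=0.4555; Δt_x=3.8637, Δt_y=1.0353
    y: enter (3,4) at t=0.4555
    y: enter (3,5) at t=1.4908
    y: enter (3,6) at t=2.5261
    x: enter (2,6) at t=2.5500
    y: enter (2,7) at t=3.5614
    y: enter (2,8) at t=4.5966 ← occupied
  → r_1 = 4.5966
beam 2: φ=90°, α=195°
  dir = (cos 195°, sin 195°) = (-0.9659, -0.2588); from cell (3,3)
  next x-line at t=0.6833, next y-line at t=2.1637; Δt_x=1.0353, Δt_y=3.8637
    x: enter (2,3) at t=0.6833
    x: enter (1,3) at t=1.7186
    y: enter (1,2) at t=2.1637
    x: enter (0,2) at t=2.7538 ← occupied
  → r_2 = 2.7538
beam 3: φ=180°, α=285°
  dir = (cos 285°, sin 285°) = (0.2588, -0.9659); from cell (3,3)
  next x-line at t=1.3137, next y-line at t=0.5798; Δt_x=3.8637, Δt_y=1.0353
    y: enter (3,2) at t=0.5798 ← occupied
  → r_3 = 0.5798
beam 4: φ=270°, α=15°
  dir = (cos 15°, sin 15°) = (0.9659, 0.2588); from cell (3,3)
  next x-line at t=0.3520, next y-line at t=1.7000; Δt_x=1.0353, Δt_y=3.8637
    x: enter (4,3) at t=0.3520 ← occupied
  → r_4 = 0.3520

ranges = [4.5966, 2.7538, 0.5798, 0.3520]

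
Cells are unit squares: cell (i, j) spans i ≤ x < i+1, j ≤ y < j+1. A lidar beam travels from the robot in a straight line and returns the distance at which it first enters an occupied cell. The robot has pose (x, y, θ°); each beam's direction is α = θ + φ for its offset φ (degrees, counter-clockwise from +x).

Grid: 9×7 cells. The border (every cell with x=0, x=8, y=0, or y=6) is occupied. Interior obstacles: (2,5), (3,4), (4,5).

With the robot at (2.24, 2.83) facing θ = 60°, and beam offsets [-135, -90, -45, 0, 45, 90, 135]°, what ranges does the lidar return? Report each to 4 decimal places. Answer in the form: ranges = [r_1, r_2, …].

beam 1: φ=-135°, α=285°
  direction (0.2588, -0.9659); cell (2,2); t to first gridline: x 2.9364, y 0.8593 (then +3.8637 / +1.0353)
    (2,1) via y @ 0.8593
    (2,0) via y @ 1.8946  # hit
  → r_1 = 1.8946
beam 2: φ=-90°, α=330°
  direction (0.8660, -0.5000); cell (2,2); t to first gridline: x 0.8776, y 1.6600 (then +1.1547 / +2.0000)
    (3,2) via x @ 0.8776
    (3,1) via y @ 1.6600
    (4,1) via x @ 2.0323
    (5,1) via x @ 3.1870
    (5,0) via y @ 3.6600  # hit
  → r_2 = 3.6600
beam 3: φ=-45°, α=15°
  direction (0.9659, 0.2588); cell (2,2); t to first gridline: x 0.7868, y 0.6568 (then +1.0353 / +3.8637)
    (2,3) via y @ 0.6568
    (3,3) via x @ 0.7868
    (4,3) via x @ 1.8221
    (5,3) via x @ 2.8574
    (6,3) via x @ 3.8926
    (6,4) via y @ 4.5205
    (7,4) via x @ 4.9279
    (8,4) via x @ 5.9632  # hit
  → r_3 = 5.9632
beam 4: φ=0°, α=60°
  direction (0.5000, 0.8660); cell (2,2); t to first gridline: x 1.5200, y 0.1963 (then +2.0000 / +1.1547)
    (2,3) via y @ 0.1963
    (2,4) via y @ 1.3510
    (3,4) via x @ 1.5200  # hit
  → r_4 = 1.5200
beam 5: φ=45°, α=105°
  direction (-0.2588, 0.9659); cell (2,2); t to first gridline: x 0.9273, y 0.1760 (then +3.8637 / +1.0353)
    (2,3) via y @ 0.1760
    (1,3) via x @ 0.9273
    (1,4) via y @ 1.2113
    (1,5) via y @ 2.2465
    (1,6) via y @ 3.2818  # hit
  → r_5 = 3.2818
beam 6: φ=90°, α=150°
  direction (-0.8660, 0.5000); cell (2,2); t to first gridline: x 0.2771, y 0.3400 (then +1.1547 / +2.0000)
    (1,2) via x @ 0.2771
    (1,3) via y @ 0.3400
    (0,3) via x @ 1.4318  # hit
  → r_6 = 1.4318
beam 7: φ=135°, α=195°
  direction (-0.9659, -0.2588); cell (2,2); t to first gridline: x 0.2485, y 3.2069 (then +1.0353 / +3.8637)
    (1,2) via x @ 0.2485
    (0,2) via x @ 1.2837  # hit
  → r_7 = 1.2837

ranges = [1.8946, 3.6600, 5.9632, 1.5200, 3.2818, 1.4318, 1.2837]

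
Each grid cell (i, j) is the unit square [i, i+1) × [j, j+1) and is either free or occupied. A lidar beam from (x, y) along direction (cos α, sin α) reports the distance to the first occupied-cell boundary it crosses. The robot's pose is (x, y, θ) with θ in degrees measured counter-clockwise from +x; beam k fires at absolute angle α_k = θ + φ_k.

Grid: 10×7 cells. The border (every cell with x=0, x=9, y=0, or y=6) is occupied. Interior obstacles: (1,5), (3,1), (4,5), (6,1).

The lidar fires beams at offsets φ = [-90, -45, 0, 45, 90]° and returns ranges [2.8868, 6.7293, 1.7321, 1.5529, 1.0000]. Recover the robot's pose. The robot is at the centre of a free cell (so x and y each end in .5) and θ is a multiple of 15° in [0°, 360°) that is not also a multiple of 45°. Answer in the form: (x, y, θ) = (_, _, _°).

(x, y, θ) = (2.5, 4.5, 30°)

Candidates: 36 free-cell centres × 16 headings = 576 poses. Raycast each; keep the one whose scan matches to 4 dp.
  (5.5, 5.5, 300°): beam 1 = 0.5774 ≠ 2.8868 ✗
  (3.5, 4.5, 60°): beam 1 = 6.3509 ≠ 2.8868 ✗
  (1.5, 2.5, 60°): beam 1 = 1.7321 ≠ 2.8868 ✗
  (6.5, 5.5, 210°): beam 1 = 0.5774 ≠ 2.8868 ✗
  …
  (2.5, 4.5, 30°): r_1=2.8868, r_2=6.7293, r_3=1.7321, r_4=1.5529, r_5=1.0000 — all match ✓
No second candidate reproduces the full scan.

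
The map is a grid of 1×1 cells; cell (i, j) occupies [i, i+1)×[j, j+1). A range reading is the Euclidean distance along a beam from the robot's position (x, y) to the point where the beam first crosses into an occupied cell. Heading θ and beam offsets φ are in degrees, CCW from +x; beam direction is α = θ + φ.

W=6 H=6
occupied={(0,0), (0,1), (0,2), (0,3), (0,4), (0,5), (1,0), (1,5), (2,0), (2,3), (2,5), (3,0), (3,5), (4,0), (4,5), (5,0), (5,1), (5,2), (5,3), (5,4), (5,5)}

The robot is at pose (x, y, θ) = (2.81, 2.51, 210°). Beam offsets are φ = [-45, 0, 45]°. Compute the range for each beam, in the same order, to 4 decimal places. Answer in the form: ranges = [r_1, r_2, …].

beam 1: φ=-45°, α=165°
  dir = (cos 165°, sin 165°) = (-0.9659, 0.2588); from cell (2,2)
  next x-line at t=0.8386, next y-line at t=1.8932; Δt_x=1.0353, Δt_y=3.8637
    x: enter (1,2) at t=0.8386
    x: enter (0,2) at t=1.8738 ← occupied
  → r_1 = 1.8738
beam 2: φ=0°, α=210°
  dir = (cos 210°, sin 210°) = (-0.8660, -0.5000); from cell (2,2)
  next x-line at t=0.9353, next y-line at t=1.0200; Δt_x=1.1547, Δt_y=2.0000
    x: enter (1,2) at t=0.9353
    y: enter (1,1) at t=1.0200
    x: enter (0,1) at t=2.0900 ← occupied
  → r_2 = 2.0900
beam 3: φ=45°, α=255°
  dir = (cos 255°, sin 255°) = (-0.2588, -0.9659); from cell (2,2)
  next x-line at t=3.1296, next y-line at t=0.5280; Δt_x=3.8637, Δt_y=1.0353
    y: enter (2,1) at t=0.5280
    y: enter (2,0) at t=1.5633 ← occupied
  → r_3 = 1.5633

ranges = [1.8738, 2.0900, 1.5633]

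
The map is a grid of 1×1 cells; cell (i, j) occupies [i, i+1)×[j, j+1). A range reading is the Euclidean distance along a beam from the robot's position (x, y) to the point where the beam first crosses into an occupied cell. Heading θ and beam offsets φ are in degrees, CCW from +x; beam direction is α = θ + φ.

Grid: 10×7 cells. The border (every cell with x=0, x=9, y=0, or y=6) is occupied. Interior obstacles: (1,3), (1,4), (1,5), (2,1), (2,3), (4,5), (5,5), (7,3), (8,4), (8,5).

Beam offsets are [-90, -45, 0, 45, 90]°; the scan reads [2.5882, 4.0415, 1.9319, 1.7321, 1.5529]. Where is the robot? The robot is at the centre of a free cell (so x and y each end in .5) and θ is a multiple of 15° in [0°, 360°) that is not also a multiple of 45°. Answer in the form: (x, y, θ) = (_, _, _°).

Candidates: 30 free-cell centres × 16 headings = 480 poses. Raycast each; keep the one whose scan matches to 4 dp.
  (1.5, 1.5, 15°): beam 1 = 0.5176 ≠ 2.5882 ✗
  (5.5, 3.5, 345°): beam 2 = 2.8868 ≠ 4.0415 ✗
  (8.5, 3.5, 165°): beam 1 = 0.5176 ≠ 2.5882 ✗
  …
  (4.5, 2.5, 165°): r_1=2.5882, r_2=4.0415, r_3=1.9319, r_4=1.7321, r_5=1.5529 — all match ✓
Unique over the lattice → pose = (4.5, 2.5, 165°).

(x, y, θ) = (4.5, 2.5, 165°)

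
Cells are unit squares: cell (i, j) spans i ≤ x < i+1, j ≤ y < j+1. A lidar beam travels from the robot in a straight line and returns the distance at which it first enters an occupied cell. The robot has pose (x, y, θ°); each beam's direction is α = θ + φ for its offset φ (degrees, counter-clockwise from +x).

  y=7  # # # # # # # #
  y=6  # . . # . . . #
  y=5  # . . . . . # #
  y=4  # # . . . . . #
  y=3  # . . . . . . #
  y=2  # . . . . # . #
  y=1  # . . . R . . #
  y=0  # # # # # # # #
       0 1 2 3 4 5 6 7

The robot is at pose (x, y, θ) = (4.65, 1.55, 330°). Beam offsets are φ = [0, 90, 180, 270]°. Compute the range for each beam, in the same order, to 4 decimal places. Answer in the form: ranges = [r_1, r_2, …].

ranges = [1.1000, 0.7000, 4.2147, 0.6351]

beam 1: φ=0°, α=330°
  d=(0.8660,-0.5000)  start (4,1)  tX=0.4041 tY=1.1000  stride 1/|dx|=1.1547 1/|dy|=2.0000
    cross x-line → (5,1), t=0.4041
    cross y-line → (5,0), t=1.1000 (wall)
  → r_1 = 1.1000
beam 2: φ=90°, α=60°
  d=(0.5000,0.8660)  start (4,1)  tX=0.7000 tY=0.5196  stride 1/|dx|=2.0000 1/|dy|=1.1547
    cross y-line → (4,2), t=0.5196
    cross x-line → (5,2), t=0.7000 (wall)
  → r_2 = 0.7000
beam 3: φ=180°, α=150°
  d=(-0.8660,0.5000)  start (4,1)  tX=0.7506 tY=0.9000  stride 1/|dx|=1.1547 1/|dy|=2.0000
    cross x-line → (3,1), t=0.7506
    cross y-line → (3,2), t=0.9000
    cross x-line → (2,2), t=1.9053
    cross y-line → (2,3), t=2.9000
    cross x-line → (1,3), t=3.0600
    cross x-line → (0,3), t=4.2147 (wall)
  → r_3 = 4.2147
beam 4: φ=270°, α=240°
  d=(-0.5000,-0.8660)  start (4,1)  tX=1.3000 tY=0.6351  stride 1/|dx|=2.0000 1/|dy|=1.1547
    cross y-line → (4,0), t=0.6351 (wall)
  → r_4 = 0.6351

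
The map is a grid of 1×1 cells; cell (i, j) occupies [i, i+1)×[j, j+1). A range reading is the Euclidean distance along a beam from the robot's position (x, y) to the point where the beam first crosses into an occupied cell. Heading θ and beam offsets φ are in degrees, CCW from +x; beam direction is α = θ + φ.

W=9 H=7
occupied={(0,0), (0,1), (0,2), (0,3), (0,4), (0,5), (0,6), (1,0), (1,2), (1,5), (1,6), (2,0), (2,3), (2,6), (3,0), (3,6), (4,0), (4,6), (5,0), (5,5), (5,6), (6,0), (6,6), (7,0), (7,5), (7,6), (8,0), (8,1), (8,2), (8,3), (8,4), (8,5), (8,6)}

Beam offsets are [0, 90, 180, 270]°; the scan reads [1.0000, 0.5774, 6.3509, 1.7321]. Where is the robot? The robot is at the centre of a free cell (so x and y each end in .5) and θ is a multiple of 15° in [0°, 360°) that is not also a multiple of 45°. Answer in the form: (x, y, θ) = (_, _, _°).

(x, y, θ) = (2.5, 4.5, 150°)

Enumerate (i+0.5, j+0.5, θ) over the 30 free cells and 16 admissible headings. For each, cast all 4 beams and compare to the given ranges.
  (4.5, 5.5, 300°): beam 1 = 5.1962 ≠ 1.0000 ✗
  (7.5, 3.5, 285°): beam 1 = 1.9319 ≠ 1.0000 ✗
  (6.5, 5.5, 30°): beam 1 = 0.5774 ≠ 1.0000 ✗
  (6.5, 3.5, 105°): beam 1 = 1.9319 ≠ 1.0000 ✗
  (4.5, 3.5, 240°): beam 1 = 2.8868 ≠ 1.0000 ✗
  …
  (2.5, 4.5, 150°): r_1=1.0000, r_2=0.5774, r_3=6.3509, r_4=1.7321 — all match ✓
No second candidate reproduces the full scan.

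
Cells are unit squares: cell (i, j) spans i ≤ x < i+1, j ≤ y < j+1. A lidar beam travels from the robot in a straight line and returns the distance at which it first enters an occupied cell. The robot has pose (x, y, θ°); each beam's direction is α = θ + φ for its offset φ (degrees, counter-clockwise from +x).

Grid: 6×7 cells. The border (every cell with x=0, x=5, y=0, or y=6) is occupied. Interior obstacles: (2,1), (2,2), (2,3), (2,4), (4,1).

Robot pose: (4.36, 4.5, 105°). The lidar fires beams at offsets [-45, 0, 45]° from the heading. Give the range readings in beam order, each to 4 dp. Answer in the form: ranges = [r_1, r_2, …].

beam 1: φ=-45°, α=60°
  cosα=0.5000 sinα=0.8660 | (4,4) | tMaxX 1.2800 tMaxY 0.5774 | tΔX 2.0000 tΔY 1.1547
    t=0.5774 [y] (4,5)
    t=1.2800 [x] (5,5) — stop
  → r_1 = 1.2800
beam 2: φ=0°, α=105°
  cosα=-0.2588 sinα=0.9659 | (4,4) | tMaxX 1.3909 tMaxY 0.5176 | tΔX 3.8637 tΔY 1.0353
    t=0.5176 [y] (4,5)
    t=1.3909 [x] (3,5)
    t=1.5529 [y] (3,6) — stop
  → r_2 = 1.5529
beam 3: φ=45°, α=150°
  cosα=-0.8660 sinα=0.5000 | (4,4) | tMaxX 0.4157 tMaxY 1.0000 | tΔX 1.1547 tΔY 2.0000
    t=0.4157 [x] (3,4)
    t=1.0000 [y] (3,5)
    t=1.5704 [x] (2,5)
    t=2.7251 [x] (1,5)
    t=3.0000 [y] (1,6) — stop
  → r_3 = 3.0000

ranges = [1.2800, 1.5529, 3.0000]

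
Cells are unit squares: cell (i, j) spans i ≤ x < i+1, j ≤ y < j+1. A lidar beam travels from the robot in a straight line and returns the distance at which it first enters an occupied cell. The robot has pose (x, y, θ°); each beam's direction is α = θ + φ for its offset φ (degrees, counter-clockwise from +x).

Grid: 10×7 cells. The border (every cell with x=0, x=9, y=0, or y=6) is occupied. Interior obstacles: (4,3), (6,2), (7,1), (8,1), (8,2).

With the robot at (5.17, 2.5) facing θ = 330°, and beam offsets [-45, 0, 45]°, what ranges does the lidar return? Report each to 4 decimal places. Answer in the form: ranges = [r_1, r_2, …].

ranges = [1.5529, 0.9584, 0.8593]

beam 1: φ=-45°, α=285°
  direction (0.2588, -0.9659); cell (5,2); t to first gridline: x 3.2069, y 0.5176 (then +3.8637 / +1.0353)
    (5,1) via y @ 0.5176
    (5,0) via y @ 1.5529  # hit
  → r_1 = 1.5529
beam 2: φ=0°, α=330°
  direction (0.8660, -0.5000); cell (5,2); t to first gridline: x 0.9584, y 1.0000 (then +1.1547 / +2.0000)
    (6,2) via x @ 0.9584  # hit
  → r_2 = 0.9584
beam 3: φ=45°, α=15°
  direction (0.9659, 0.2588); cell (5,2); t to first gridline: x 0.8593, y 1.9319 (then +1.0353 / +3.8637)
    (6,2) via x @ 0.8593  # hit
  → r_3 = 0.8593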